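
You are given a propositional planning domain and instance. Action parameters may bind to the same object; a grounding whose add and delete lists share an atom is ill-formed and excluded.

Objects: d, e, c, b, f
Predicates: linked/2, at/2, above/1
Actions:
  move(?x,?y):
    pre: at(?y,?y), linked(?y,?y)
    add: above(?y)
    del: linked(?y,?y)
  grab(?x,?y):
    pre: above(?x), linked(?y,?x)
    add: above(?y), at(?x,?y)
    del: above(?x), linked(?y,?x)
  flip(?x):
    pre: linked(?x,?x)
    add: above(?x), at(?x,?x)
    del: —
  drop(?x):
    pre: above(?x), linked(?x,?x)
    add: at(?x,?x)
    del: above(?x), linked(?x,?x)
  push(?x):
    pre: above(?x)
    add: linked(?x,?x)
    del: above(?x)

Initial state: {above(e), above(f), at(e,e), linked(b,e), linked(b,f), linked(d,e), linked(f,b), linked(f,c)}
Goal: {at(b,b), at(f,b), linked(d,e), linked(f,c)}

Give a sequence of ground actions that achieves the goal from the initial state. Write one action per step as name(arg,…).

grab(f,b); push(b); flip(b)

1. grab(f,b)  →  {above(b), above(e), at(e,e), at(f,b), linked(b,e), linked(d,e), linked(f,b), linked(f,c)}
2. push(b)  →  {above(e), at(e,e), at(f,b), linked(b,b), linked(b,e), linked(d,e), linked(f,b), linked(f,c)}
3. flip(b)  →  {above(b), above(e), at(b,b), at(e,e), at(f,b), linked(b,b), linked(b,e), linked(d,e), linked(f,b), linked(f,c)}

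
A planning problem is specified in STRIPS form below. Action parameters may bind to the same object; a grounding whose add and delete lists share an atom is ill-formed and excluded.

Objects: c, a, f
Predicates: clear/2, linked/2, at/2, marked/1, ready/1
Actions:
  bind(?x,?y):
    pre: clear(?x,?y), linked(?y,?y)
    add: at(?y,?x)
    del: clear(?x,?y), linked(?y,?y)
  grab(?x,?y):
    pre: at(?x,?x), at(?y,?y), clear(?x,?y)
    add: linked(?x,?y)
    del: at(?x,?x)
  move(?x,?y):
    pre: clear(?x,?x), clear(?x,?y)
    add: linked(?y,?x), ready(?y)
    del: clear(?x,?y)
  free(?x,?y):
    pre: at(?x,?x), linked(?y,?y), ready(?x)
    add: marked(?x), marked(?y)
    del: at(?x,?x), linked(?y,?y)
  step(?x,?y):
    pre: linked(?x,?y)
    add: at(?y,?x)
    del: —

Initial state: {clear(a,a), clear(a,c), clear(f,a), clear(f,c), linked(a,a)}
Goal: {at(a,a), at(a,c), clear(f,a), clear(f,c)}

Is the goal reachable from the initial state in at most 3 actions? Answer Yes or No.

1. move(a,c)  →  {clear(a,a), clear(f,a), clear(f,c), linked(a,a), linked(c,a), ready(c)}
2. bind(a,a)  →  {at(a,a), clear(f,a), clear(f,c), linked(c,a), ready(c)}
3. step(c,a)  →  {at(a,a), at(a,c), clear(f,a), clear(f,c), linked(c,a), ready(c)}
optimal plan length = 3; 3 ≤ 3

Yes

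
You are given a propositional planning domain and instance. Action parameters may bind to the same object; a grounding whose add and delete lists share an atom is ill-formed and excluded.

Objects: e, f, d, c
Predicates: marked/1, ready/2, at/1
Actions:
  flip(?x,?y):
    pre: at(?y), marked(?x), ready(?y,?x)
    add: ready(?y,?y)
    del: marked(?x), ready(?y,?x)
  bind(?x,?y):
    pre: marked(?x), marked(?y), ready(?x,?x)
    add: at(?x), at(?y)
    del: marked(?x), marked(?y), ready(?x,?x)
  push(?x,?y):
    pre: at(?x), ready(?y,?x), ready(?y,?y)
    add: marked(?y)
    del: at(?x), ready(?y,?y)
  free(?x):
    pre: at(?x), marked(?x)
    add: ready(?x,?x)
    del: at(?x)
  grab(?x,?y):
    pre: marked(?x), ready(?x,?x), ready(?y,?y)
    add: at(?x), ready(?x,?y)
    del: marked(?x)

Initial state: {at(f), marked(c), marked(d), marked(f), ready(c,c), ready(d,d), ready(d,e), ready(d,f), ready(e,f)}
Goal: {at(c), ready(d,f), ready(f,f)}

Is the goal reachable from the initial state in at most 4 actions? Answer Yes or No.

1. bind(d,c)  →  {at(c), at(d), at(f), marked(f), ready(c,c), ready(d,e), ready(d,f), ready(e,f)}
2. free(f)  →  {at(c), at(d), marked(f), ready(c,c), ready(d,e), ready(d,f), ready(e,f), ready(f,f)}
optimal plan length = 2; 2 ≤ 4

Yes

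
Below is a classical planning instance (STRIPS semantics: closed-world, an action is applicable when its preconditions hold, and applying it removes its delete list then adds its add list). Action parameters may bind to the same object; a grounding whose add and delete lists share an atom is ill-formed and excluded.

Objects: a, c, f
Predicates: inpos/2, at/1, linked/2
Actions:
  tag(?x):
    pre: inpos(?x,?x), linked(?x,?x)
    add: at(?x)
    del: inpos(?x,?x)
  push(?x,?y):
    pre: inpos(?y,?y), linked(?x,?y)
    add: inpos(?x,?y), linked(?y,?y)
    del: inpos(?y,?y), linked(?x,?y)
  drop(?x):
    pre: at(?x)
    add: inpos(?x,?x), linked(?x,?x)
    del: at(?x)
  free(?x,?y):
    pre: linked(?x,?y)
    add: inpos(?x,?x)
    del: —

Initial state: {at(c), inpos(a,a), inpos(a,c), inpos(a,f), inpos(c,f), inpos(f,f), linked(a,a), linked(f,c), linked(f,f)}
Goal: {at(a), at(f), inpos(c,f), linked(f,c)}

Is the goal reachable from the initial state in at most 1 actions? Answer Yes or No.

1. tag(a)  →  {at(a), at(c), inpos(a,c), inpos(a,f), inpos(c,f), inpos(f,f), linked(a,a), linked(f,c), linked(f,f)}
2. tag(f)  →  {at(a), at(c), at(f), inpos(a,c), inpos(a,f), inpos(c,f), linked(a,a), linked(f,c), linked(f,f)}
optimal plan length = 2; 2 > 1

No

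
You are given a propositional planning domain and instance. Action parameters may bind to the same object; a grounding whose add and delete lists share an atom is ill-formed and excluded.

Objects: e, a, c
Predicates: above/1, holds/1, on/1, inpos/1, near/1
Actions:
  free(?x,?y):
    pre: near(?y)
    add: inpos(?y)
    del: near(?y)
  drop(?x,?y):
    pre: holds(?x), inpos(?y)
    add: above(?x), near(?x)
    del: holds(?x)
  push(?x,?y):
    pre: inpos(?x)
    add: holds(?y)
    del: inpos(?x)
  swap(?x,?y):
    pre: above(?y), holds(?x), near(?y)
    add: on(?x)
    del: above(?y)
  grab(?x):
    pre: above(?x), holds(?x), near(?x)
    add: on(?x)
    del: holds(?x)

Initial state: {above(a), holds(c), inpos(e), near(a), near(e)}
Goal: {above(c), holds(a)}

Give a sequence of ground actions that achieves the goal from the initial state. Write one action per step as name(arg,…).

drop(c,e); push(e,a)

1. drop(c,e)  →  {above(a), above(c), inpos(e), near(a), near(c), near(e)}
2. push(e,a)  →  {above(a), above(c), holds(a), near(a), near(c), near(e)}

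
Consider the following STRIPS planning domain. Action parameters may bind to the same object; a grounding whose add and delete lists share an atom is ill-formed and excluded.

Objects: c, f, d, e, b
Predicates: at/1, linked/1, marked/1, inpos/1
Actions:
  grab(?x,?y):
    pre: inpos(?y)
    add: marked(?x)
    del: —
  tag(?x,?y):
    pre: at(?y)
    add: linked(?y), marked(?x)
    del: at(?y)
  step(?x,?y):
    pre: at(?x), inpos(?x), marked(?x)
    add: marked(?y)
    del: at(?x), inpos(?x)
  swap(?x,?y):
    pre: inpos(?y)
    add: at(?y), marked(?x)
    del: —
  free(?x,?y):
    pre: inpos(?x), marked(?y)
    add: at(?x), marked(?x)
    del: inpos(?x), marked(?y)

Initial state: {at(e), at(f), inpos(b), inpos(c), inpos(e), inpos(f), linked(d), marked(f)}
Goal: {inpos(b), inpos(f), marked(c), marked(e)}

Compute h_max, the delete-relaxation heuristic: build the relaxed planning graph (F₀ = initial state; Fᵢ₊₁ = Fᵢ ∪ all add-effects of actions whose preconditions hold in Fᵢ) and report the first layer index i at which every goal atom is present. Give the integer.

1

F0 = init (8 atoms)
F1 = F0 ∪ {at(b), at(c), linked(e), linked(f), marked(b), marked(c), marked(d), marked(e)}  (16 atoms)
goal ⊆ F1  ⇒  h_max = 1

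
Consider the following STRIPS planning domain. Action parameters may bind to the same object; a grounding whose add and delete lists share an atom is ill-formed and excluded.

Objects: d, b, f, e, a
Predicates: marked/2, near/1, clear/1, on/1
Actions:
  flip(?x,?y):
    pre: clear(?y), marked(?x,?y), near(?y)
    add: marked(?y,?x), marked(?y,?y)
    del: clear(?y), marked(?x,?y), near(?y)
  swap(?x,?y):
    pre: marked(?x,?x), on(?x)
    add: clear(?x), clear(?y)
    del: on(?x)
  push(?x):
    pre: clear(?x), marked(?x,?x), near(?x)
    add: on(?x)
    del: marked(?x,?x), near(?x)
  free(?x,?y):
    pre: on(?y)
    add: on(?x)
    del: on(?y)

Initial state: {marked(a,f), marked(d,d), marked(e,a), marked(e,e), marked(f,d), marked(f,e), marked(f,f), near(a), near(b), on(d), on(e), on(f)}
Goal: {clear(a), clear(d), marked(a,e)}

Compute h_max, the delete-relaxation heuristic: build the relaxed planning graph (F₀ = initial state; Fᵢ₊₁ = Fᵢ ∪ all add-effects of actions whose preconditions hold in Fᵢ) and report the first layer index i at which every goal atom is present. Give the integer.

F0 = init (12 atoms)
F1 = F0 ∪ {clear(a), clear(b), clear(d), clear(e), clear(f), on(a), on(b)}  (19 atoms)
F2 = F1 ∪ {marked(a,a), marked(a,e)}  (21 atoms)
goal ⊆ F2  ⇒  h_max = 2

2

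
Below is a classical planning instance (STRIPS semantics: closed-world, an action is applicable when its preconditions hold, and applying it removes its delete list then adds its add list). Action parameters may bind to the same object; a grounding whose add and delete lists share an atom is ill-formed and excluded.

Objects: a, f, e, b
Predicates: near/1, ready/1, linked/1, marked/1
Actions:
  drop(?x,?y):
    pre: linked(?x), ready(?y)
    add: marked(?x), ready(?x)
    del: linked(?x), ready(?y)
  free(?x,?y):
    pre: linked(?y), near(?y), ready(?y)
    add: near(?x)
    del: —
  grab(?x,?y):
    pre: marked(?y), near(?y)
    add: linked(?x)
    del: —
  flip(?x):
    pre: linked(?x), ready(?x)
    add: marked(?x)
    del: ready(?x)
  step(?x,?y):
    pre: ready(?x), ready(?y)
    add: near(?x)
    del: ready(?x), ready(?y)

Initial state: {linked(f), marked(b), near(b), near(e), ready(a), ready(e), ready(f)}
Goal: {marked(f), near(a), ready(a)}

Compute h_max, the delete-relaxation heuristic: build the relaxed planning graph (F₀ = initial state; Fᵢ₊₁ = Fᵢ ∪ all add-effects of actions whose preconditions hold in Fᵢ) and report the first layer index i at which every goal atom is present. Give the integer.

F0 = init (7 atoms)
F1 = F0 ∪ {linked(a), linked(b), linked(e), marked(f), near(a), near(f)}  (13 atoms)
goal ⊆ F1  ⇒  h_max = 1

1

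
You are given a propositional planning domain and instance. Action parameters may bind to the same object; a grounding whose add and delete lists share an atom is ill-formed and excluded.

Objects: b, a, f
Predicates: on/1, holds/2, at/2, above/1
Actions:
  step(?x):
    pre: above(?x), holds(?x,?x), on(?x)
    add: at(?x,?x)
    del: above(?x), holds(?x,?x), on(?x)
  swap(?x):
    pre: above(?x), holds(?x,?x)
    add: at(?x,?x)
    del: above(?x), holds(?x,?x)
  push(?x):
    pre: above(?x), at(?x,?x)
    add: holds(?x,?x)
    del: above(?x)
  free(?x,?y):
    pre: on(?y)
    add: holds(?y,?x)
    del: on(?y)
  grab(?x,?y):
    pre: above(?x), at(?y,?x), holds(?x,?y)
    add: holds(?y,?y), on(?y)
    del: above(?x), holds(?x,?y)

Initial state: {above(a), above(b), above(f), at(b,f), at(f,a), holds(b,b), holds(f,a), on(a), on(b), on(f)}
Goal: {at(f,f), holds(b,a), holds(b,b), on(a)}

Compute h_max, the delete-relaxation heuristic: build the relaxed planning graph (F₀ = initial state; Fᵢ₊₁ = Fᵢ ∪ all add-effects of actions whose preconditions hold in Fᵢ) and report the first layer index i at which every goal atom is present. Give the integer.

2

F0 = init (10 atoms)
F1 = F0 ∪ {at(b,b), holds(a,a), holds(a,b), holds(a,f), holds(b,a), holds(b,f), holds(f,b), holds(f,f)}  (18 atoms)
F2 = F1 ∪ {at(a,a), at(f,f)}  (20 atoms)
goal ⊆ F2  ⇒  h_max = 2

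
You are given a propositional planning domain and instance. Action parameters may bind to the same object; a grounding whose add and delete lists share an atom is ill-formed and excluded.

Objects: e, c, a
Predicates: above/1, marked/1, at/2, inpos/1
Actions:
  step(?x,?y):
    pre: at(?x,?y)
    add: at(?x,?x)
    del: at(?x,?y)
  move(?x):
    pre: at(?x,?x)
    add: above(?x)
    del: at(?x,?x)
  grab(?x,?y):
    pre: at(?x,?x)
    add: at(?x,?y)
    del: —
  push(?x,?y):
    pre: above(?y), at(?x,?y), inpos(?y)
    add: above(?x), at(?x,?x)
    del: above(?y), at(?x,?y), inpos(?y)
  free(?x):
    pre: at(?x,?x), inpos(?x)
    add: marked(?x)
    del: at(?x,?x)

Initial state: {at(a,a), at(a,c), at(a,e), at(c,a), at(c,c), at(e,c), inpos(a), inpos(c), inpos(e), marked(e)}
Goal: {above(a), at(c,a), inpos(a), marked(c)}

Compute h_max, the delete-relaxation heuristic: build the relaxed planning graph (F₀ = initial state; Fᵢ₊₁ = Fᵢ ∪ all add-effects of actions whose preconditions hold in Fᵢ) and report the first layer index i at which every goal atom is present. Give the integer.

1

F0 = init (10 atoms)
F1 = F0 ∪ {above(a), above(c), at(c,e), at(e,e), marked(a), marked(c)}  (16 atoms)
goal ⊆ F1  ⇒  h_max = 1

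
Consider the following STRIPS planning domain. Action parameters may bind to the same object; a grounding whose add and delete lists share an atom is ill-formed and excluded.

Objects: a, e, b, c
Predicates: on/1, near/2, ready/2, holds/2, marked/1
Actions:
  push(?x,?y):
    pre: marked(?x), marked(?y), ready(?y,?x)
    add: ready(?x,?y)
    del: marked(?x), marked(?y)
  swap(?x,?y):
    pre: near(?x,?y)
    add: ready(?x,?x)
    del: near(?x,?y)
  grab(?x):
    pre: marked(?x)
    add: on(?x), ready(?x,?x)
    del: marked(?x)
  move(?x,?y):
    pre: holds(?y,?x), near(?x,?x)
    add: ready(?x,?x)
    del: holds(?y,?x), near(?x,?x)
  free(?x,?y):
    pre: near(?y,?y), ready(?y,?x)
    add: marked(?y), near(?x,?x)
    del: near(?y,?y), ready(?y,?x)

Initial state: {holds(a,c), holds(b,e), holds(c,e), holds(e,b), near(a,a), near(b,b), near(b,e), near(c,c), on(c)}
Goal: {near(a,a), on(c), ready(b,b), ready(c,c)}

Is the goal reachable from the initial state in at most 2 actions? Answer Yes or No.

Yes

1. swap(b,e)  →  {holds(a,c), holds(b,e), holds(c,e), holds(e,b), near(a,a), near(b,b), near(c,c), on(c), ready(b,b)}
2. swap(c,c)  →  {holds(a,c), holds(b,e), holds(c,e), holds(e,b), near(a,a), near(b,b), on(c), ready(b,b), ready(c,c)}
optimal plan length = 2; 2 ≤ 2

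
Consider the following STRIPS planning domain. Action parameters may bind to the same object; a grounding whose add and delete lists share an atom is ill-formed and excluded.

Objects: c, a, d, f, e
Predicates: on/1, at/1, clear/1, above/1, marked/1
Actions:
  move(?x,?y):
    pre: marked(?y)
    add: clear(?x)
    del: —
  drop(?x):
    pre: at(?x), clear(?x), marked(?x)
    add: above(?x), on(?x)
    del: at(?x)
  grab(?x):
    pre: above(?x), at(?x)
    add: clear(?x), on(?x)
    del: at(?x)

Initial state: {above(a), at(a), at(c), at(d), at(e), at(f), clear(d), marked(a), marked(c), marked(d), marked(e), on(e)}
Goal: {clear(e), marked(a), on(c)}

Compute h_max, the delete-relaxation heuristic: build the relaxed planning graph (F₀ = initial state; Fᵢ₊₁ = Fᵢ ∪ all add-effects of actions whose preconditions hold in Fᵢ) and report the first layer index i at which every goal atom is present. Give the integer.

2

F0 = init (12 atoms)
F1 = F0 ∪ {above(d), clear(a), clear(c), clear(e), clear(f), on(a), on(d)}  (19 atoms)
F2 = F1 ∪ {above(c), above(e), on(c)}  (22 atoms)
goal ⊆ F2  ⇒  h_max = 2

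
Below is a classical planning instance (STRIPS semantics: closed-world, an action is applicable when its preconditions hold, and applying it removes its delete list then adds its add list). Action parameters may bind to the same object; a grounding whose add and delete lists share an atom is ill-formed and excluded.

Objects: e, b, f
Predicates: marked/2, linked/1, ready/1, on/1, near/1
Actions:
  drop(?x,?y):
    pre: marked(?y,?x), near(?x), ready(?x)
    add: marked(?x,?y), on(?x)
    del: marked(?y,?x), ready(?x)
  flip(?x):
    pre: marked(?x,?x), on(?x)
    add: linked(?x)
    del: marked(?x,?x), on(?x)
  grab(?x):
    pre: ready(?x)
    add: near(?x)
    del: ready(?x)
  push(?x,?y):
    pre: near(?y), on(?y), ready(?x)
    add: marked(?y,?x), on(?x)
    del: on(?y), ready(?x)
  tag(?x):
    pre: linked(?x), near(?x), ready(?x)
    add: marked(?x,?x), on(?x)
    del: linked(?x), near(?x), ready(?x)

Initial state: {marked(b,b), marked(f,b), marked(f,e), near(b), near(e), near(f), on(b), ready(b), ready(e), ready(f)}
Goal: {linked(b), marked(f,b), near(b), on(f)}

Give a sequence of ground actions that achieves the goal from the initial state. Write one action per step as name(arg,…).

drop(e,f); drop(f,e); flip(b)

1. drop(e,f)  →  {marked(b,b), marked(e,f), marked(f,b), near(b), near(e), near(f), on(b), on(e), ready(b), ready(f)}
2. drop(f,e)  →  {marked(b,b), marked(f,b), marked(f,e), near(b), near(e), near(f), on(b), on(e), on(f), ready(b)}
3. flip(b)  →  {linked(b), marked(f,b), marked(f,e), near(b), near(e), near(f), on(e), on(f), ready(b)}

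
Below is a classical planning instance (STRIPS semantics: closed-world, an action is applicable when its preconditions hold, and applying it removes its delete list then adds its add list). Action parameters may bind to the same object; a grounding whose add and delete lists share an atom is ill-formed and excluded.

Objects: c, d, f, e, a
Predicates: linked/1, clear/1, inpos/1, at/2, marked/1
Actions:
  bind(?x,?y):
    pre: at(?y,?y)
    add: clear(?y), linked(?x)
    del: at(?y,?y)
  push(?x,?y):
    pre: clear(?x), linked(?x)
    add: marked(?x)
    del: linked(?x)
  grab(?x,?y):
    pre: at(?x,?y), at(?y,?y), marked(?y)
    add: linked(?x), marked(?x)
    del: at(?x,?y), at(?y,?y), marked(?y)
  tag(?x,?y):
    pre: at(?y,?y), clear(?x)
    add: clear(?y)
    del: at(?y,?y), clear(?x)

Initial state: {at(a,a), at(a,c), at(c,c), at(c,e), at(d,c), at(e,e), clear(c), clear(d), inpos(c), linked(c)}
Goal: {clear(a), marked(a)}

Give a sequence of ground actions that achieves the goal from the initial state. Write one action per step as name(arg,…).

bind(a,a); push(a,c)

1. bind(a,a)  →  {at(a,c), at(c,c), at(c,e), at(d,c), at(e,e), clear(a), clear(c), clear(d), inpos(c), linked(a), linked(c)}
2. push(a,c)  →  {at(a,c), at(c,c), at(c,e), at(d,c), at(e,e), clear(a), clear(c), clear(d), inpos(c), linked(c), marked(a)}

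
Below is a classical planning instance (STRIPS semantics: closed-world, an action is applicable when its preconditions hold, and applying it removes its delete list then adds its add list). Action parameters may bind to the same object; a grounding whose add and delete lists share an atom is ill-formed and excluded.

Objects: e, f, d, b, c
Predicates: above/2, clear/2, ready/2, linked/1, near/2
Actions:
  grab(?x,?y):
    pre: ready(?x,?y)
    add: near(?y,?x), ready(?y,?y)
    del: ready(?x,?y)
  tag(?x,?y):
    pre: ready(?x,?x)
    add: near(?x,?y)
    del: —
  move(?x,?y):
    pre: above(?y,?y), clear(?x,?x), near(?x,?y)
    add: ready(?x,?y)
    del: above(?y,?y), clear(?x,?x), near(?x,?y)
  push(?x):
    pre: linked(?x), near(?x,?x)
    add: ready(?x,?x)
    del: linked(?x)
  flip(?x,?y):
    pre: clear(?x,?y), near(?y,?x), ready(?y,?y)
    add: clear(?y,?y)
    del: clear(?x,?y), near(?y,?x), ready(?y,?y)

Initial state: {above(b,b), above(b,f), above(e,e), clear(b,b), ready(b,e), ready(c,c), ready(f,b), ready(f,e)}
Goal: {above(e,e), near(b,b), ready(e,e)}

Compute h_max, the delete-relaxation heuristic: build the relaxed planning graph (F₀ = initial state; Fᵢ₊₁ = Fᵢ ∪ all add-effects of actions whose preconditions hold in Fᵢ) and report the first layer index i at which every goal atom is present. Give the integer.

2

F0 = init (8 atoms)
F1 = F0 ∪ {near(b,f), near(c,b), near(c,c), near(c,d), near(c,e), near(c,f), near(e,b), near(e,f), ready(b,b), ready(e,e)}  (18 atoms)
F2 = F1 ∪ {near(b,b), near(b,c), near(b,d), near(b,e), near(e,c), near(e,d), near(e,e)}  (25 atoms)
goal ⊆ F2  ⇒  h_max = 2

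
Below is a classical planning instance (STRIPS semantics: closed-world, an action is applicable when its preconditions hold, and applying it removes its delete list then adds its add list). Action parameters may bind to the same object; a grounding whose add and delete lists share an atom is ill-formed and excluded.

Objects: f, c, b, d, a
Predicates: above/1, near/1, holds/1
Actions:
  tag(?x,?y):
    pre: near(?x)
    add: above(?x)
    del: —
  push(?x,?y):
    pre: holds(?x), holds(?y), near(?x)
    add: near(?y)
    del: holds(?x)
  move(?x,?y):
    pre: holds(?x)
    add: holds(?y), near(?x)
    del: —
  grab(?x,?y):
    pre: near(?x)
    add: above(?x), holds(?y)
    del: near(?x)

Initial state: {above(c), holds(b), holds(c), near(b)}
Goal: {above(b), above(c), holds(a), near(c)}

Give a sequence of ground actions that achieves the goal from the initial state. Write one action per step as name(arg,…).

tag(b,f); move(c,a)

1. tag(b,f)  →  {above(b), above(c), holds(b), holds(c), near(b)}
2. move(c,a)  →  {above(b), above(c), holds(a), holds(b), holds(c), near(b), near(c)}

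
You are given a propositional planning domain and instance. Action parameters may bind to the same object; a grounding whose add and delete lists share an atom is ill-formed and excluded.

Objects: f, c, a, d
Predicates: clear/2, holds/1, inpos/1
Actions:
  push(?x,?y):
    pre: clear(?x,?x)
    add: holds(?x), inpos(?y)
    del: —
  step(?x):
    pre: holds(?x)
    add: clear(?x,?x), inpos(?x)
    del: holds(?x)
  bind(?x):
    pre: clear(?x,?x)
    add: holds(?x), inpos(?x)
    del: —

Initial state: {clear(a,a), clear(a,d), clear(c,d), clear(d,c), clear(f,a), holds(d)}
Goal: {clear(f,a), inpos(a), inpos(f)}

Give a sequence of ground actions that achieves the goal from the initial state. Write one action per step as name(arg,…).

1. push(a,f)  →  {clear(a,a), clear(a,d), clear(c,d), clear(d,c), clear(f,a), holds(a), holds(d), inpos(f)}
2. push(a,a)  →  {clear(a,a), clear(a,d), clear(c,d), clear(d,c), clear(f,a), holds(a), holds(d), inpos(a), inpos(f)}

push(a,f); push(a,a)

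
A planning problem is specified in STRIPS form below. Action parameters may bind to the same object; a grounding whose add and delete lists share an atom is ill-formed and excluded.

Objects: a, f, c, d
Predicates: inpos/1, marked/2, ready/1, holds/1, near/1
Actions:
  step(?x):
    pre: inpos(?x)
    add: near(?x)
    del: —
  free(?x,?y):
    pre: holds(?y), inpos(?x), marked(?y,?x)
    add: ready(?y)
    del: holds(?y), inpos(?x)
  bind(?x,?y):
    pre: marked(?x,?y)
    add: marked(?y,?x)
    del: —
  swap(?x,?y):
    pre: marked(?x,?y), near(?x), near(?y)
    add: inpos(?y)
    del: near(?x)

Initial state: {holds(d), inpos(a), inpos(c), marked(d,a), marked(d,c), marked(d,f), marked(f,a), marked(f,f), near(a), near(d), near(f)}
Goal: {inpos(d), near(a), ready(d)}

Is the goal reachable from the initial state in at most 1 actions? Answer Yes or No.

1. free(a,d)  →  {inpos(c), marked(d,a), marked(d,c), marked(d,f), marked(f,a), marked(f,f), near(a), near(d), near(f), ready(d)}
2. bind(d,f)  →  {inpos(c), marked(d,a), marked(d,c), marked(d,f), marked(f,a), marked(f,d), marked(f,f), near(a), near(d), near(f), ready(d)}
3. swap(f,d)  →  {inpos(c), inpos(d), marked(d,a), marked(d,c), marked(d,f), marked(f,a), marked(f,d), marked(f,f), near(a), near(d), ready(d)}
optimal plan length = 3; 3 > 1

No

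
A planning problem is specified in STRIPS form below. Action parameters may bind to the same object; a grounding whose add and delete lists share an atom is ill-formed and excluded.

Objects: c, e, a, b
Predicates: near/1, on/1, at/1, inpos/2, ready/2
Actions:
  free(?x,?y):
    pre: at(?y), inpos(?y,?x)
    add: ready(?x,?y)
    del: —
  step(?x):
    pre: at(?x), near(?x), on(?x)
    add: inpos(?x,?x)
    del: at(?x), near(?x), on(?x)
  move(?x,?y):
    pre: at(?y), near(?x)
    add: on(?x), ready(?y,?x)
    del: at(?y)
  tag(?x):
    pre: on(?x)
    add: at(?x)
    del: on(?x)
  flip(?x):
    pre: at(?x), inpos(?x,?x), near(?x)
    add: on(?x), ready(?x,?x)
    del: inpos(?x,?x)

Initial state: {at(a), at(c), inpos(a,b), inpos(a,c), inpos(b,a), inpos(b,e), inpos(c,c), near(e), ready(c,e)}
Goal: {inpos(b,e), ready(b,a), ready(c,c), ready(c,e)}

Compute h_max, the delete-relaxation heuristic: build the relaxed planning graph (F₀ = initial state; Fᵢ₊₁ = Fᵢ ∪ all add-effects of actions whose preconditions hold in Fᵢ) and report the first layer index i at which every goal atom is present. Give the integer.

1

F0 = init (9 atoms)
F1 = F0 ∪ {on(e), ready(a,e), ready(b,a), ready(c,a), ready(c,c)}  (14 atoms)
goal ⊆ F1  ⇒  h_max = 1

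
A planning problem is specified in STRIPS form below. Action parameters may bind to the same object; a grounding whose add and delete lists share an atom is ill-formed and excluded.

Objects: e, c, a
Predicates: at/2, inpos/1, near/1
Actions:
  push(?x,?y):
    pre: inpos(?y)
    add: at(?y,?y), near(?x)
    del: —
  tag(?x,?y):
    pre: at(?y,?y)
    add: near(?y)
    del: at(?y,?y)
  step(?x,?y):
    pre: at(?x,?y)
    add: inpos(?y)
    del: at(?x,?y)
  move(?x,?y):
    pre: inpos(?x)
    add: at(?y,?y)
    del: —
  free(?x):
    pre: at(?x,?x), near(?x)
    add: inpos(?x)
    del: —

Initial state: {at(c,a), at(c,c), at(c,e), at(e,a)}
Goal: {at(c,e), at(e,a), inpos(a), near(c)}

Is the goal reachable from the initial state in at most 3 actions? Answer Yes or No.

Yes

1. tag(e,c)  →  {at(c,a), at(c,e), at(e,a), near(c)}
2. step(c,a)  →  {at(c,e), at(e,a), inpos(a), near(c)}
optimal plan length = 2; 2 ≤ 3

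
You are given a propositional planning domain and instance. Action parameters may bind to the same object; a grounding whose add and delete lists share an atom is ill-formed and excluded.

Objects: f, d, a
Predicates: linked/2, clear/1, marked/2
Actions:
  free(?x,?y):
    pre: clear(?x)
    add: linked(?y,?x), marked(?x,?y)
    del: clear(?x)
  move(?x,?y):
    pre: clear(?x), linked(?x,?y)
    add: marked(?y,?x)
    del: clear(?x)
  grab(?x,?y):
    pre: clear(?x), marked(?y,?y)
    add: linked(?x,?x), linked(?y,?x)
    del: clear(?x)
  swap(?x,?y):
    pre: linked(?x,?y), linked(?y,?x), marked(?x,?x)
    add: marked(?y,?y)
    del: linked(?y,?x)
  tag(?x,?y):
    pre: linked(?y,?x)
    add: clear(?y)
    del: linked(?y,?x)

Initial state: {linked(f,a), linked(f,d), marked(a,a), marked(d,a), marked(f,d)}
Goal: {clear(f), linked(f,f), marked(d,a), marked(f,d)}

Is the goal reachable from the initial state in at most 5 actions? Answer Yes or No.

1. tag(d,f)  →  {clear(f), linked(f,a), marked(a,a), marked(d,a), marked(f,d)}
2. free(f,f)  →  {linked(f,a), linked(f,f), marked(a,a), marked(d,a), marked(f,d), marked(f,f)}
3. tag(a,f)  →  {clear(f), linked(f,f), marked(a,a), marked(d,a), marked(f,d), marked(f,f)}
optimal plan length = 3; 3 ≤ 5

Yes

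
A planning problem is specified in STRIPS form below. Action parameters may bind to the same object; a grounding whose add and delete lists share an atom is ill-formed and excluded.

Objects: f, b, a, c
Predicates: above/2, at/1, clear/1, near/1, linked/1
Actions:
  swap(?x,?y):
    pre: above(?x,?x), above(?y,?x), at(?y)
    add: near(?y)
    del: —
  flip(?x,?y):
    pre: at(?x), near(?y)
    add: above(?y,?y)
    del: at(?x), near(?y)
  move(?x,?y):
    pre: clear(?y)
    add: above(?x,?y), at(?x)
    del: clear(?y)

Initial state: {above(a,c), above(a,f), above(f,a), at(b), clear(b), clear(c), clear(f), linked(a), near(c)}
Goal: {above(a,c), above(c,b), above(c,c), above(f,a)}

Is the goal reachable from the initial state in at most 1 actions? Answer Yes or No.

No

1. flip(b,c)  →  {above(a,c), above(a,f), above(c,c), above(f,a), clear(b), clear(c), clear(f), linked(a)}
2. move(c,b)  →  {above(a,c), above(a,f), above(c,b), above(c,c), above(f,a), at(c), clear(c), clear(f), linked(a)}
optimal plan length = 2; 2 > 1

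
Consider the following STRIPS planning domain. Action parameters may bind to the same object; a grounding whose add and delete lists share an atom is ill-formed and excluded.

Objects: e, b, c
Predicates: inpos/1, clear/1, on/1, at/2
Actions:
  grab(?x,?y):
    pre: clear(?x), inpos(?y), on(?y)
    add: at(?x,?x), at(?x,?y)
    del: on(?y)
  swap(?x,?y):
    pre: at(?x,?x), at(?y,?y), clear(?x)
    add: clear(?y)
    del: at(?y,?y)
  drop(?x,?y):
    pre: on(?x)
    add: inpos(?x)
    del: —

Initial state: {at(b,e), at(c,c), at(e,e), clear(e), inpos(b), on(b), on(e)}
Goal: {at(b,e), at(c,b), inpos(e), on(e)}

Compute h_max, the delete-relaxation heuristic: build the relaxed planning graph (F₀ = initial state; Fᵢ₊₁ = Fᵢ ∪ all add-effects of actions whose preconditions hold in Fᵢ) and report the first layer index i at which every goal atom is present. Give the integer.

2

F0 = init (7 atoms)
F1 = F0 ∪ {at(e,b), clear(c), inpos(e)}  (10 atoms)
F2 = F1 ∪ {at(c,b), at(c,e)}  (12 atoms)
goal ⊆ F2  ⇒  h_max = 2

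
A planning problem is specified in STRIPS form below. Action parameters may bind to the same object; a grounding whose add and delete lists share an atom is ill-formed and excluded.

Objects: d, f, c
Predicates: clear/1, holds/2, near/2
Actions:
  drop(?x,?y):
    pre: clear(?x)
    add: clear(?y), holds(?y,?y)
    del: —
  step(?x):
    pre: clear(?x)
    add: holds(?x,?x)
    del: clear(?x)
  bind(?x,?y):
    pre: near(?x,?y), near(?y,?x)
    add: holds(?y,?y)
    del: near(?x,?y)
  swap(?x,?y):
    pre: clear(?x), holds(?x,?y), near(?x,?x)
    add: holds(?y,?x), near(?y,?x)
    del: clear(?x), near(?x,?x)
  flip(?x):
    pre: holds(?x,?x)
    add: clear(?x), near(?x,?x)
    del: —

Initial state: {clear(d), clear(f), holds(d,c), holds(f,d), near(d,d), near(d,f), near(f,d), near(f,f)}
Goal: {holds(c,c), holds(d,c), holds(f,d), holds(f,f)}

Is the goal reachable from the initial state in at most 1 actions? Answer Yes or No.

No

1. drop(d,f)  →  {clear(d), clear(f), holds(d,c), holds(f,d), holds(f,f), near(d,d), near(d,f), near(f,d), near(f,f)}
2. drop(d,c)  →  {clear(c), clear(d), clear(f), holds(c,c), holds(d,c), holds(f,d), holds(f,f), near(d,d), near(d,f), near(f,d), near(f,f)}
optimal plan length = 2; 2 > 1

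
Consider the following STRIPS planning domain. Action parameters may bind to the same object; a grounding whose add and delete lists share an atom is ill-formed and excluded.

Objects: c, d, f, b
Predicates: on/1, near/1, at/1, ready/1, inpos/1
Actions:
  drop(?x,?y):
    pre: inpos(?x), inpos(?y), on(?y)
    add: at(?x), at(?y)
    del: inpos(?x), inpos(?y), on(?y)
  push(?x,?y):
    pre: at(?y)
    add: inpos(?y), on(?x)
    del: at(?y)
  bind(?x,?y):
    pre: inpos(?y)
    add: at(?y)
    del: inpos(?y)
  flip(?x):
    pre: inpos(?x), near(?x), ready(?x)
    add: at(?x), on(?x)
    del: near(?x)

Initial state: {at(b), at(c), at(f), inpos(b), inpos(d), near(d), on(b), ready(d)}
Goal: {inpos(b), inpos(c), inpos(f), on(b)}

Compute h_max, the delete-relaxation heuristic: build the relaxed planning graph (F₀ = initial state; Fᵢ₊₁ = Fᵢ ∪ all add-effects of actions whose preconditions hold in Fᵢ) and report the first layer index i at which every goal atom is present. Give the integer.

1

F0 = init (8 atoms)
F1 = F0 ∪ {at(d), inpos(c), inpos(f), on(c), on(d), on(f)}  (14 atoms)
goal ⊆ F1  ⇒  h_max = 1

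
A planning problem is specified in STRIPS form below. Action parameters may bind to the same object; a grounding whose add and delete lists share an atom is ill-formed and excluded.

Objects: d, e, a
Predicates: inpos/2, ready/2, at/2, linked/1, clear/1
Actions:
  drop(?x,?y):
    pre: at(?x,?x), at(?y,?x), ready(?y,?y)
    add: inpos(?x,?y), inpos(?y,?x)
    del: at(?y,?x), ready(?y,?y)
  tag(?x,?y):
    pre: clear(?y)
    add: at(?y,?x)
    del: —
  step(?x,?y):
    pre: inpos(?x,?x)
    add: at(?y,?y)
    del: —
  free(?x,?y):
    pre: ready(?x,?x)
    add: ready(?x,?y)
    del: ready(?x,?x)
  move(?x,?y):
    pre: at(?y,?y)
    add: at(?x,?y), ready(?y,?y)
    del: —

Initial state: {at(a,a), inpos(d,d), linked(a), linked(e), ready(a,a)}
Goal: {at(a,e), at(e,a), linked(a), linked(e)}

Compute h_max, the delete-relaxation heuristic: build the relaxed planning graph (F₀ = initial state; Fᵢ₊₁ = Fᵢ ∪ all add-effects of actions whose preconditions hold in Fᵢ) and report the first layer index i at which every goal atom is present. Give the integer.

F0 = init (5 atoms)
F1 = F0 ∪ {at(d,a), at(d,d), at(e,a), at(e,e), inpos(a,a), ready(a,d), ready(a,e)}  (12 atoms)
F2 = F1 ∪ {at(a,d), at(a,e), at(d,e), at(e,d), ready(d,d), ready(e,e)}  (18 atoms)
goal ⊆ F2  ⇒  h_max = 2

2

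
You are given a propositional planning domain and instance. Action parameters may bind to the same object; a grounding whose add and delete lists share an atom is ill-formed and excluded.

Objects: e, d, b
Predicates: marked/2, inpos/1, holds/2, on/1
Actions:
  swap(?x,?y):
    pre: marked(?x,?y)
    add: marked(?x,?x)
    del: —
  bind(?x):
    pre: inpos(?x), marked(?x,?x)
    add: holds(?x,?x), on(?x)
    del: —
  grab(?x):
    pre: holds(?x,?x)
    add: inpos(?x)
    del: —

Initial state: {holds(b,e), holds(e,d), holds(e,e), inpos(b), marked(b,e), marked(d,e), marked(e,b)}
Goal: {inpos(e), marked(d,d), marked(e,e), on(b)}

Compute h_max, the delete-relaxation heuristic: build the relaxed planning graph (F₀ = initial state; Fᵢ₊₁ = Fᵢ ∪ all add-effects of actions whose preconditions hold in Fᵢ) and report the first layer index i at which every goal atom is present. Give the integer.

2

F0 = init (7 atoms)
F1 = F0 ∪ {inpos(e), marked(b,b), marked(d,d), marked(e,e)}  (11 atoms)
F2 = F1 ∪ {holds(b,b), on(b), on(e)}  (14 atoms)
goal ⊆ F2  ⇒  h_max = 2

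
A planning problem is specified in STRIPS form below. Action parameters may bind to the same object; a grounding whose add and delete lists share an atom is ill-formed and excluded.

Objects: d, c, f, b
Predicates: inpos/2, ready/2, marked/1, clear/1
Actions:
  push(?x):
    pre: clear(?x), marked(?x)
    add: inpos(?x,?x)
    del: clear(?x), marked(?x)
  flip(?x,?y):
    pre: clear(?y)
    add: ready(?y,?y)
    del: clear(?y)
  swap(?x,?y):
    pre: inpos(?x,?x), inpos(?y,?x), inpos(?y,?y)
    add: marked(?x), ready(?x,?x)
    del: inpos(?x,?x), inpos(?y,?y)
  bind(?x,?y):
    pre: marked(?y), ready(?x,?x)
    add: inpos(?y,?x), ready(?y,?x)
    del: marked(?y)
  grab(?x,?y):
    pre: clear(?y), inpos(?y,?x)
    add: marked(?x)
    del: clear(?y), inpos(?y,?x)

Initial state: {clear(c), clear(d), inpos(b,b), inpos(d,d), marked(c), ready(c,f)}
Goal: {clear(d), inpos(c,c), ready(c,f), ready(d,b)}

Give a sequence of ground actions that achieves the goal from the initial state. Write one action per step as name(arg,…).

1. push(c)  →  {clear(d), inpos(b,b), inpos(c,c), inpos(d,d), ready(c,f)}
2. swap(d,d)  →  {clear(d), inpos(b,b), inpos(c,c), marked(d), ready(c,f), ready(d,d)}
3. swap(b,b)  →  {clear(d), inpos(c,c), marked(b), marked(d), ready(b,b), ready(c,f), ready(d,d)}
4. bind(b,d)  →  {clear(d), inpos(c,c), inpos(d,b), marked(b), ready(b,b), ready(c,f), ready(d,b), ready(d,d)}

push(c); swap(d,d); swap(b,b); bind(b,d)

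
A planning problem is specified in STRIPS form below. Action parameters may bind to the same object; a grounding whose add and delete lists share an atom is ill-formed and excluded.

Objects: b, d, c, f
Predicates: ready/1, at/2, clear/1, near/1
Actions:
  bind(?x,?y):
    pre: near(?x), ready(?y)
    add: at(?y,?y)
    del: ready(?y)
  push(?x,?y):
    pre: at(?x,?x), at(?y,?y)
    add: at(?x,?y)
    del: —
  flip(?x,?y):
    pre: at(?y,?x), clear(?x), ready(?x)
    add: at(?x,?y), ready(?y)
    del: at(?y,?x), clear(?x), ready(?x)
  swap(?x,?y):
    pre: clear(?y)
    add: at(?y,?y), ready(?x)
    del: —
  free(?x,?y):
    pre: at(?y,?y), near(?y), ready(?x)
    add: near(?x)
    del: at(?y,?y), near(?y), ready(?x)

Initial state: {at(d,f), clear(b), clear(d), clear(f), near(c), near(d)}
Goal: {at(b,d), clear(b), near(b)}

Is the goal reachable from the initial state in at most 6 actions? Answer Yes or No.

Yes

1. swap(b,b)  →  {at(b,b), at(d,f), clear(b), clear(d), clear(f), near(c), near(d), ready(b)}
2. swap(b,d)  →  {at(b,b), at(d,d), at(d,f), clear(b), clear(d), clear(f), near(c), near(d), ready(b)}
3. push(b,d)  →  {at(b,b), at(b,d), at(d,d), at(d,f), clear(b), clear(d), clear(f), near(c), near(d), ready(b)}
4. free(b,d)  →  {at(b,b), at(b,d), at(d,f), clear(b), clear(d), clear(f), near(b), near(c)}
optimal plan length = 4; 4 ≤ 6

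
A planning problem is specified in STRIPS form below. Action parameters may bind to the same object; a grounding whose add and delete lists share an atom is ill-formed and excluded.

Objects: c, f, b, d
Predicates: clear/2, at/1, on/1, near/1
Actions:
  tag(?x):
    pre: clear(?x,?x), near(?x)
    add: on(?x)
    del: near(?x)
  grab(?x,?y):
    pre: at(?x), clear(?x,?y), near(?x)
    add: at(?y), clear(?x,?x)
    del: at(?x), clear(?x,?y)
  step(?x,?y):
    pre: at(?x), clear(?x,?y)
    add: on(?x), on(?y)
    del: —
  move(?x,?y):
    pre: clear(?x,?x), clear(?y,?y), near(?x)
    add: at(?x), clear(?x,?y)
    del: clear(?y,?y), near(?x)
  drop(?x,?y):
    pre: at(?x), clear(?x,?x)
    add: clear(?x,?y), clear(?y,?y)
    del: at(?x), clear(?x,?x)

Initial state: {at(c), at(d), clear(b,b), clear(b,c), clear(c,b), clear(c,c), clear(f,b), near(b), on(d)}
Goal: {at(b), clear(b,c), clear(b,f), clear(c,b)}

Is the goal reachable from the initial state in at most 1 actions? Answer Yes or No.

1. drop(c,f)  →  {at(d), clear(b,b), clear(b,c), clear(c,b), clear(c,f), clear(f,b), clear(f,f), near(b), on(d)}
2. move(b,f)  →  {at(b), at(d), clear(b,b), clear(b,c), clear(b,f), clear(c,b), clear(c,f), clear(f,b), on(d)}
optimal plan length = 2; 2 > 1

No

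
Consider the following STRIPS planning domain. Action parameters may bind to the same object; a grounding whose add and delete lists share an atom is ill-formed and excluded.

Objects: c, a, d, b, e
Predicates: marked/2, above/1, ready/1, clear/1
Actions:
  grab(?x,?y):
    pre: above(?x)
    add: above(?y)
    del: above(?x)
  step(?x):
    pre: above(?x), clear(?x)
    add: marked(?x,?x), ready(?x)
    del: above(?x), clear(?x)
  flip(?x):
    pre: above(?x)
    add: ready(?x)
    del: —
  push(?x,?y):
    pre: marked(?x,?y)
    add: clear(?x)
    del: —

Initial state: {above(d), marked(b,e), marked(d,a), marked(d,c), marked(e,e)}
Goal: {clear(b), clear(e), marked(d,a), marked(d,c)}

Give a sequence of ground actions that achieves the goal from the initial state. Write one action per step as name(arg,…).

push(b,e); push(e,e)

1. push(b,e)  →  {above(d), clear(b), marked(b,e), marked(d,a), marked(d,c), marked(e,e)}
2. push(e,e)  →  {above(d), clear(b), clear(e), marked(b,e), marked(d,a), marked(d,c), marked(e,e)}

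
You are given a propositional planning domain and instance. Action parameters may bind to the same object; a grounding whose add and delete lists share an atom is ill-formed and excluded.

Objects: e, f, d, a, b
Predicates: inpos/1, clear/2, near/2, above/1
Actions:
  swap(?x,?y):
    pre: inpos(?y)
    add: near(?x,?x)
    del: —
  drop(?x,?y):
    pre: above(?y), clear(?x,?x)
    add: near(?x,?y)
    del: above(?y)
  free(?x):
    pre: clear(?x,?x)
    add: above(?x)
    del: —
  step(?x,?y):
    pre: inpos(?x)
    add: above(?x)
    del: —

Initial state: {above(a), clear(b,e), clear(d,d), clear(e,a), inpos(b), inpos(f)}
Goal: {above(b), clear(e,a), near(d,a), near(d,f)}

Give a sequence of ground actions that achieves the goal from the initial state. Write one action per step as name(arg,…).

1. drop(d,a)  →  {clear(b,e), clear(d,d), clear(e,a), inpos(b), inpos(f), near(d,a)}
2. step(f,e)  →  {above(f), clear(b,e), clear(d,d), clear(e,a), inpos(b), inpos(f), near(d,a)}
3. drop(d,f)  →  {clear(b,e), clear(d,d), clear(e,a), inpos(b), inpos(f), near(d,a), near(d,f)}
4. step(b,e)  →  {above(b), clear(b,e), clear(d,d), clear(e,a), inpos(b), inpos(f), near(d,a), near(d,f)}

drop(d,a); step(f,e); drop(d,f); step(b,e)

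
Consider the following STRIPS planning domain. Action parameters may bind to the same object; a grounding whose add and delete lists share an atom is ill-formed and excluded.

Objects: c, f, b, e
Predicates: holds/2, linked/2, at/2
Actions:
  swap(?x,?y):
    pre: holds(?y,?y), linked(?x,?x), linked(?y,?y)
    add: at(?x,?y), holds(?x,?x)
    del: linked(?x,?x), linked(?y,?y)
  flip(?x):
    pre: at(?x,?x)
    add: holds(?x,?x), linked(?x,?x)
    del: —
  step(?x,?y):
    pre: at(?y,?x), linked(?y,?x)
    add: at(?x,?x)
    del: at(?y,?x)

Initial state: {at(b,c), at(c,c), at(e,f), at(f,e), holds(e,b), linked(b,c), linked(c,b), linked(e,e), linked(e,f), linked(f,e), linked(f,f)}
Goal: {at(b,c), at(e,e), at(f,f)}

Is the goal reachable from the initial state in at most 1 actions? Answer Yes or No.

1. step(f,e)  →  {at(b,c), at(c,c), at(f,e), at(f,f), holds(e,b), linked(b,c), linked(c,b), linked(e,e), linked(e,f), linked(f,e), linked(f,f)}
2. step(e,f)  →  {at(b,c), at(c,c), at(e,e), at(f,f), holds(e,b), linked(b,c), linked(c,b), linked(e,e), linked(e,f), linked(f,e), linked(f,f)}
optimal plan length = 2; 2 > 1

No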